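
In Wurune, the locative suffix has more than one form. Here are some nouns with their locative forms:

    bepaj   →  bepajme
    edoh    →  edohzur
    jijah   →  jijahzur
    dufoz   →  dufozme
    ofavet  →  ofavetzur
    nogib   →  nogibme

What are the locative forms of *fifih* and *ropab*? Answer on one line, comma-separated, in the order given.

fifihzur, ropabme

The suffix is conditioned by the final consonant: -zur when the stem ends in a voiceless consonant (*edoh*, *jijah*, *ofavet*); -me when the stem ends in a voiced consonant (*bepaj*, *dufoz*, *nogib*).
Since the final consonant of *fifih* is /h/ (voiceless), it takes -zur, giving *fifihzur*.
Since the final consonant of *ropab* is /b/ (voiced), it takes -me, giving *ropabme*.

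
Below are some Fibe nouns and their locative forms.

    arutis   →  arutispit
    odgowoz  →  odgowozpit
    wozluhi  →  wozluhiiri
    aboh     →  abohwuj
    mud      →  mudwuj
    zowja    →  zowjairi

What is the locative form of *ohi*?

ohiiri

The suffix is conditioned by the final sound: -pit when the stem ends in a sibilant (*arutis*, *odgowoz*); -wuj when the stem ends in a non-sibilant consonant (*aboh*, *mud*); -iri when the stem ends in a vowel (*wozluhi*, *zowja*).
*ohi*: final sound = /i/, a vowel → -iri → *ohiiri*.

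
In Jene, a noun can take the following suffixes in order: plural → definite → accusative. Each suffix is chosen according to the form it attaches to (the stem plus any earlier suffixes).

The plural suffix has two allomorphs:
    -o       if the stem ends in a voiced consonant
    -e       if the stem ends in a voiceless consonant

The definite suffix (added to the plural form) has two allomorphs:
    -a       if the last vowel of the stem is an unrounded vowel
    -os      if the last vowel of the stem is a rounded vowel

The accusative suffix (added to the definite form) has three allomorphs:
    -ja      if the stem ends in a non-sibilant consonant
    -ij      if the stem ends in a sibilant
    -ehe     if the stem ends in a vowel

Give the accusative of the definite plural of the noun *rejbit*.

rejbiteaehe

Since the final consonant of *rejbit* is /t/ (voiceless), it takes -e, giving *rejbite*.
The plural form *rejbite*: last vowel = /e/, an unrounded vowel → -a → *rejbitea*.
The final sound of the definite form *rejbitea* is /a/, which is a vowel, so the accusative suffix is -ehe, giving *rejbiteaehe*.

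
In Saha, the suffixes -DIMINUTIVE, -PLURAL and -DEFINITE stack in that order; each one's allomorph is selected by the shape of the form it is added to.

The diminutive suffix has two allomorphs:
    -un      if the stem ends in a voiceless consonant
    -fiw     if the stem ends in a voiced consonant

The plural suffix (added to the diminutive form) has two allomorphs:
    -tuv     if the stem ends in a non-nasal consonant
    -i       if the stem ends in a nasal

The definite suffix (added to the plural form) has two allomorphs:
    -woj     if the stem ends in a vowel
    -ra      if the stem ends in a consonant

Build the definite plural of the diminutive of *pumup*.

*pumup*: final consonant = /p/, voiceless → -un → *pumupun*.
The final consonant of the diminutive form *pumupun* is /n/, which is a nasal, so the plural suffix is -i, giving *pumupuni*.
The plural form *pumupuni*: final sound = /i/, a vowel → -woj → *pumupuniwoj*.

pumupuniwoj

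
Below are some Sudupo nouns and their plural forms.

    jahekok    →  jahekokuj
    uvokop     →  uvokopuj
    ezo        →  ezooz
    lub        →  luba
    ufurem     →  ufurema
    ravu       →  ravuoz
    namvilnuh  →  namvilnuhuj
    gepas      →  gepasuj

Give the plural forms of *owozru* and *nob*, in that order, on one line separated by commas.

owozruoz, noba

The suffix is conditioned by the final sound: -uj when the stem ends in a voiceless consonant (*jahekok*, *uvokop*, *namvilnuh*, *gepas*); -a when the stem ends in a voiced consonant (*lub*, *ufurem*); -oz when the stem ends in a vowel (*ezo*, *ravu*).
The final sound of *owozru* is /u/, which is a vowel, so the suffix is -oz, giving *owozruoz*.
Since the final sound of *nob* is /b/ (a voiced consonant), it takes -a, giving *noba*.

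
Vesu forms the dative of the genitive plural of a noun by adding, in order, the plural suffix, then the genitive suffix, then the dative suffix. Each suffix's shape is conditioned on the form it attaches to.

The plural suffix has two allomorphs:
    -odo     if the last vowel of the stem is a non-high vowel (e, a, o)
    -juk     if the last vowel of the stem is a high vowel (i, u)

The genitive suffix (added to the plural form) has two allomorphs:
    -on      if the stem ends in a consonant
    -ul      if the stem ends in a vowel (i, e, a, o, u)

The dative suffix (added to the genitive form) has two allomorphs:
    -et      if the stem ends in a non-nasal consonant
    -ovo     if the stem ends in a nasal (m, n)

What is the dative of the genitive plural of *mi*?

mijukonovo

Since the last vowel of *mi* is /i/ (a high vowel), it takes -juk, giving *mijuk*.
The final sound of the plural form *mijuk* is /k/, which is a consonant, so the genitive suffix is -on, giving *mijukon*.
Since the final consonant of the genitive form *mijukon* is /n/ (a nasal), it takes -ovo, giving *mijukonovo*.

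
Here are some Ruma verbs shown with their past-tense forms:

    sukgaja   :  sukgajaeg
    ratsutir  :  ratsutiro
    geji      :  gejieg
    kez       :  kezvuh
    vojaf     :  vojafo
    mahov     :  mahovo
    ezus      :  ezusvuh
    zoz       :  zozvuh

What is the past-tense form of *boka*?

Looking at the final sound of each stem: -vuh when the stem ends in a sibilant (*kez*, *ezus*, *zoz*); -o when the stem ends in a non-sibilant consonant (*ratsutir*, *vojaf*, *mahov*); -eg when the stem ends in a vowel (*sukgaja*, *geji*).
Since the final sound of *boka* is /a/ (a vowel), it takes -eg, giving *bokaeg*.

bokaeg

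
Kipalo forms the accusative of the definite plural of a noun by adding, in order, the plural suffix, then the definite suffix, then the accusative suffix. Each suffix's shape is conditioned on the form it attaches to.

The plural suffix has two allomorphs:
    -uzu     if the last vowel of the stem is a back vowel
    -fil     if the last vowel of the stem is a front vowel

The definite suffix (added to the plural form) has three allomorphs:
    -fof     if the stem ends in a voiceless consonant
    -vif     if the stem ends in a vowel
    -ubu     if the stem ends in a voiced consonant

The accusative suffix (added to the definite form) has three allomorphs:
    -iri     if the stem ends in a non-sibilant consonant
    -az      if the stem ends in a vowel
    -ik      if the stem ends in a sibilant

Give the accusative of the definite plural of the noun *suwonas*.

*suwonas* — last vowel /a/ (a back vowel) → -uzu → *suwonasuzu*.
The final sound of the plural form *suwonasuzu* is /u/, which is a vowel, so the definite suffix is -vif, giving *suwonasuzuvif*.
The definite form *suwonasuzuvif*: final sound = /f/, a non-sibilant consonant → -iri → *suwonasuzuvifiri*.

suwonasuzuvifiri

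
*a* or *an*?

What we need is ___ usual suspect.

a

The indefinite article is chosen by the initial *sound* of the following word, not its spelling.
*usual* begins with the sound /juː/ (u pronounced /juː/) — a consonant sound.
So the article is *a*: What we need is a usual suspect.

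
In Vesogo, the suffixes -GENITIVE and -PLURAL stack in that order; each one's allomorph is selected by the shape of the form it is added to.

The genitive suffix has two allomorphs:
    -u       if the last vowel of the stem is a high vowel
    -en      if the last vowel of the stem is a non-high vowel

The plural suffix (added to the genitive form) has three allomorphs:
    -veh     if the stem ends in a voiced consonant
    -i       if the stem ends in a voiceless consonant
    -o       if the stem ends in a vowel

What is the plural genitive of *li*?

*li*: last vowel = /i/, a high vowel → -u → *liu*.
The final sound of the genitive form *liu* is /u/, which is a vowel, so the plural suffix is -o, giving *liuo*.

liuo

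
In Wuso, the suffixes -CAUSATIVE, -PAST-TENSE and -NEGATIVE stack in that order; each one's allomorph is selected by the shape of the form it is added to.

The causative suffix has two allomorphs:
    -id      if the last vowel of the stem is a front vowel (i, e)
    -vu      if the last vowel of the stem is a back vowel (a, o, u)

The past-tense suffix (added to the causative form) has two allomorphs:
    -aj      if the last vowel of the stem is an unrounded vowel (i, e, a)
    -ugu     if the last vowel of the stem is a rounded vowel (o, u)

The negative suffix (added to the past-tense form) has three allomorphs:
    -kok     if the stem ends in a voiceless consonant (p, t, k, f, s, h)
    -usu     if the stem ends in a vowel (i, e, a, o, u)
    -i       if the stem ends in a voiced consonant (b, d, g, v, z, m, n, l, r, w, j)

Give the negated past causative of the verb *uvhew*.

uvhewidaji

Since the last vowel of *uvhew* is /e/ (a front vowel), it takes -id, giving *uvhewid*.
The causative form *uvhewid* — last vowel /i/ (an unrounded vowel) → -aj → *uvhewidaj*.
The past-tense form *uvhewidaj*: final sound = /j/, a voiced consonant → -i → *uvhewidaji*.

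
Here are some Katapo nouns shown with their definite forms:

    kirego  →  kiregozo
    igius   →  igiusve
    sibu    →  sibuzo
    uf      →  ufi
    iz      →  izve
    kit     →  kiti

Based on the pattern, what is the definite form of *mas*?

masve

The alternation tracks the final sound of the stem — -ve when the stem ends in a sibilant (*igius*, *iz*); -i when the stem ends in a non-sibilant consonant (*uf*, *kit*); -zo when the stem ends in a vowel (*kirego*, *sibu*).
*mas* — final sound /s/ (a sibilant) → -ve → *masve*.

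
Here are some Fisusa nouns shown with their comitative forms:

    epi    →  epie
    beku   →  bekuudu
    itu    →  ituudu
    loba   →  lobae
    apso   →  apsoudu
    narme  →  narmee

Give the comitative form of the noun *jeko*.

jekoudu

Looking at the last vowel of each stem: -udu when the last vowel of the stem is a rounded vowel (*beku*, *itu*, *apso*); -e when the last vowel of the stem is an unrounded vowel (*epi*, *loba*, *narme*).
The last vowel of *jeko* is /o/, which is a rounded vowel, so the suffix is -udu, giving *jekoudu*.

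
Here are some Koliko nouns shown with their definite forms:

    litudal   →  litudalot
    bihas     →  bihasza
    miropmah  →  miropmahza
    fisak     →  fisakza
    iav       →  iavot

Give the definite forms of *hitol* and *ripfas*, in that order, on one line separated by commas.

The suffix is conditioned by the final consonant: -za when the stem ends in a voiceless consonant (*bihas*, *miropmah*, *fisak*); -ot when the stem ends in a voiced consonant (*litudal*, *iav*).
The final consonant of *hitol* is /l/, which is voiced, so the suffix is -ot, giving *hitolot*.
The final consonant of *ripfas* is /s/, which is voiceless, so the suffix is -za, giving *ripfasza*.

hitolot, ripfasza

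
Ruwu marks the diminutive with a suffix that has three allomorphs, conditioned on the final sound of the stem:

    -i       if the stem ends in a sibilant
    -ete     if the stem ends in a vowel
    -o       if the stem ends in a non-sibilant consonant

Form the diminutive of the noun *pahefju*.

pahefjuete

*pahefju* — final sound /u/ (a vowel) → -ete → *pahefjuete*.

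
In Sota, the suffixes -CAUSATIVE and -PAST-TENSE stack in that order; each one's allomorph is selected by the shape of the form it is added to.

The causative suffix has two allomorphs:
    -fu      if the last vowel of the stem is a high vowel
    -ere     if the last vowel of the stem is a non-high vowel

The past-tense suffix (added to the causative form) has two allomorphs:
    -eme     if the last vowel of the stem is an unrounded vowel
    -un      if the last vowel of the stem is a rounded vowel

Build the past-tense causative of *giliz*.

gilizfuun

*giliz*: last vowel = /i/, a high vowel → -fu → *gilizfu*.
The causative form *gilizfu* — last vowel /u/ (a rounded vowel) → -un → *gilizfuun*.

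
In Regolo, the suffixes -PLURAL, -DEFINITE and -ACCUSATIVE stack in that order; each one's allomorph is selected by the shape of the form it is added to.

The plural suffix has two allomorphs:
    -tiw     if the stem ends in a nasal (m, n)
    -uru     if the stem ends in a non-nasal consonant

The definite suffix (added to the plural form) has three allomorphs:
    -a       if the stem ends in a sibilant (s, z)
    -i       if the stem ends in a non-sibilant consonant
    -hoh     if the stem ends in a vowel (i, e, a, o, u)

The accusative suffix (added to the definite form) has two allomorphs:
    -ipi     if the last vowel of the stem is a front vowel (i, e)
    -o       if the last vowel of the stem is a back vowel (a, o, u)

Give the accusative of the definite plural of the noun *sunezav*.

sunezavuruhoho

Since the final consonant of *sunezav* is /v/ (non-nasal), it takes -uru, giving *sunezavuru*.
Since the final sound of the plural form *sunezavuru* is /u/ (a vowel), it takes -hoh, giving *sunezavuruhoh*.
The definite form *sunezavuruhoh*: last vowel = /o/, a back vowel → -o → *sunezavuruhoho*.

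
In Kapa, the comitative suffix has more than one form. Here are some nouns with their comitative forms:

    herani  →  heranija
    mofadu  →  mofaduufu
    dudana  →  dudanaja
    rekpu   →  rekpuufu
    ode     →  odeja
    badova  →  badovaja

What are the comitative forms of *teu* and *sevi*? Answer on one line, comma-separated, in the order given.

The suffix is conditioned by the last vowel: -ufu when the last vowel of the stem is a rounded vowel (*mofadu*, *rekpu*); -ja when the last vowel of the stem is an unrounded vowel (*herani*, *dudana*, *ode*, *badova*).
*teu* — last vowel /u/ (a rounded vowel) → -ufu → *teuufu*.
*sevi* — last vowel /i/ (an unrounded vowel) → -ja → *sevija*.

teuufu, sevija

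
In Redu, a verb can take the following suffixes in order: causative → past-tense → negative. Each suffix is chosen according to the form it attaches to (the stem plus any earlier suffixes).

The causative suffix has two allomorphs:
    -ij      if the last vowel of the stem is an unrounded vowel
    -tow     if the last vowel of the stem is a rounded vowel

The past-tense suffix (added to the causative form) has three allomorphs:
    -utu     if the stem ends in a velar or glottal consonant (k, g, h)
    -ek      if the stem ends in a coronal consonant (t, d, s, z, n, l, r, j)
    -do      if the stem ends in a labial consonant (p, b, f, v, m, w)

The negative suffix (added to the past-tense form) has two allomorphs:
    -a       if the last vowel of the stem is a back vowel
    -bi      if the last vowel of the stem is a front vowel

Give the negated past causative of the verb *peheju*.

pehejutowdoa

The last vowel of *peheju* is /u/, which is a rounded vowel, so the causative suffix is -tow, giving *pehejutow*.
The causative form *pehejutow*: final consonant = /w/, labial → -do → *pehejutowdo*.
Since the last vowel of the past-tense form *pehejutowdo* is /o/ (a back vowel), it takes -a, giving *pehejutowdoa*.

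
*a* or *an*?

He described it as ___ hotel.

The indefinite article is chosen by the initial *sound* of the following word, not its spelling.
*hotel* begins with the sound /h/ (h is pronounced) — a consonant sound.
So the article is *a*: He described it as a hotel.

a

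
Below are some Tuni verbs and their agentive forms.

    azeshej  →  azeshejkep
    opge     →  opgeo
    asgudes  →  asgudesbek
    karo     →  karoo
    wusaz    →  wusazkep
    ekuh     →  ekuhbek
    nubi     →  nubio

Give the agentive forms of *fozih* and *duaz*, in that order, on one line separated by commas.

Looking at the final sound of each stem: -bek when the stem ends in a voiceless consonant (*asgudes*, *ekuh*); -kep when the stem ends in a voiced consonant (*azeshej*, *wusaz*); -o when the stem ends in a vowel (*opge*, *karo*, *nubi*).
The final sound of *fozih* is /h/, which is a voiceless consonant, so the suffix is -bek, giving *fozihbek*.
The final sound of *duaz* is /z/, which is a voiced consonant, so the suffix is -kep, giving *duazkep*.

fozihbek, duazkep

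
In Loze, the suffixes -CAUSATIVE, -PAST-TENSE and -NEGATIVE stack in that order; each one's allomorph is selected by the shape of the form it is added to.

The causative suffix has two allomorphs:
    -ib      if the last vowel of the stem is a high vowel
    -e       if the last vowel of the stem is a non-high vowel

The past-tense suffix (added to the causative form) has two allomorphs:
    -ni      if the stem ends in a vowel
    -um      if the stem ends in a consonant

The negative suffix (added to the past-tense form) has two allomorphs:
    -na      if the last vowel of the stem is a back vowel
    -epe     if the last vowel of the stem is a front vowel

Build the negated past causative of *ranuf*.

*ranuf* — last vowel /u/ (a high vowel) → -ib → *ranufib*.
Since the final sound of the causative form *ranufib* is /b/ (a consonant), it takes -um, giving *ranufibum*.
The past-tense form *ranufibum* — last vowel /u/ (a back vowel) → -na → *ranufibumna*.

ranufibumna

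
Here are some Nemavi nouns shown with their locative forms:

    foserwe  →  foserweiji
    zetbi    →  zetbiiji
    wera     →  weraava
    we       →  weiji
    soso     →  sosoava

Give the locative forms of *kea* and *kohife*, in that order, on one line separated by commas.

keaava, kohifeiji

Looking at the last vowel of each stem: -iji when the last vowel of the stem is a front vowel (*foserwe*, *zetbi*, *we*); -ava when the last vowel of the stem is a back vowel (*wera*, *soso*).
Since the last vowel of *kea* is /a/ (a back vowel), it takes -ava, giving *keaava*.
*kohife*: last vowel = /e/, a front vowel → -iji → *kohifeiji*.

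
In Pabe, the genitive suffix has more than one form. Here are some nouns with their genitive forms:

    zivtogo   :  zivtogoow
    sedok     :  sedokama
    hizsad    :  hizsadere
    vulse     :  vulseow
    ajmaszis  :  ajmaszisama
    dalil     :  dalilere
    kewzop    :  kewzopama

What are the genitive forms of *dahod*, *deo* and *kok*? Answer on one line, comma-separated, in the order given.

Looking at the final sound of each stem: -ama when the stem ends in a voiceless consonant (*sedok*, *ajmaszis*, *kewzop*); -ere when the stem ends in a voiced consonant (*hizsad*, *dalil*); -ow when the stem ends in a vowel (*zivtogo*, *vulse*).
Since the final sound of *dahod* is /d/ (a voiced consonant), it takes -ere, giving *dahodere*.
Since the final sound of *deo* is /o/ (a vowel), it takes -ow, giving *deoow*.
*kok* — final sound /k/ (a voiceless consonant) → -ama → *kokama*.

dahodere, deoow, kokama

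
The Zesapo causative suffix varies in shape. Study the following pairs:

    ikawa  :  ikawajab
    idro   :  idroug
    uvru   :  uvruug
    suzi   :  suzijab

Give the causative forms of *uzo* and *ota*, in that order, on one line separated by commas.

The pattern is rounding harmony: -ug when the last vowel of the stem is a rounded vowel (*idro*, *uvru*); -jab when the last vowel of the stem is an unrounded vowel (*ikawa*, *suzi*).
The last vowel of *uzo* is /o/, which is a rounded vowel, so the suffix is -ug, giving *uzoug*.
Since the last vowel of *ota* is /a/ (an unrounded vowel), it takes -jab, giving *otajab*.

uzoug, otajab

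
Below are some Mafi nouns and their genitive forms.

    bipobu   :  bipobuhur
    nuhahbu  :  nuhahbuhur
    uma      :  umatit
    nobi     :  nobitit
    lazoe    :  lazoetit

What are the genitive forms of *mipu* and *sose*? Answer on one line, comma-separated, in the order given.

mipuhur, sosetit

The alternation tracks the last vowel of the stem — -hur when the last vowel of the stem is a rounded vowel (*bipobu*, *nuhahbu*); -tit when the last vowel of the stem is an unrounded vowel (*uma*, *nobi*, *lazoe*).
*mipu*: last vowel = /u/, a rounded vowel → -hur → *mipuhur*.
*sose*: last vowel = /e/, an unrounded vowel → -tit → *sosetit*.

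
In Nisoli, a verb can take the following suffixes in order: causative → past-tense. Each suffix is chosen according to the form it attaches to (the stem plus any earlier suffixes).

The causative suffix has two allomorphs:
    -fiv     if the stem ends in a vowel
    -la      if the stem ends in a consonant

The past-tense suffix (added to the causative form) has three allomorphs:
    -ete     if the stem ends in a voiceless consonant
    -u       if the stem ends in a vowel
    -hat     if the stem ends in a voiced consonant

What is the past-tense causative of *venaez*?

venaezlau

The final sound of *venaez* is /z/, which is a consonant, so the causative suffix is -la, giving *venaezla*.
The final sound of the causative form *venaezla* is /a/, which is a vowel, so the past-tense suffix is -u, giving *venaezlau*.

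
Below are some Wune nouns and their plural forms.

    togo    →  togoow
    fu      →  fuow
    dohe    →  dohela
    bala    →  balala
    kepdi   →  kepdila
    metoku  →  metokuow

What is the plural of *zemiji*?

zemijila

The pattern is rounding harmony: -ow when the last vowel of the stem is a rounded vowel (*togo*, *fu*, *metoku*); -la when the last vowel of the stem is an unrounded vowel (*dohe*, *bala*, *kepdi*).
Since the last vowel of *zemiji* is /i/ (an unrounded vowel), it takes -la, giving *zemijila*.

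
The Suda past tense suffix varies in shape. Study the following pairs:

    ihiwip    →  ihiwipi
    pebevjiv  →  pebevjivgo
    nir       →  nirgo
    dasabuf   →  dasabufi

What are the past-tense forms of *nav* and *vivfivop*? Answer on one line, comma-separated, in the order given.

The pattern is voicing of the final consonant: -i when the stem ends in a voiceless consonant (*ihiwip*, *dasabuf*); -go when the stem ends in a voiced consonant (*pebevjiv*, *nir*).
The final consonant of *nav* is /v/, which is voiced, so the suffix is -go, giving *navgo*.
Since the final consonant of *vivfivop* is /p/ (voiceless), it takes -i, giving *vivfivopi*.

navgo, vivfivopi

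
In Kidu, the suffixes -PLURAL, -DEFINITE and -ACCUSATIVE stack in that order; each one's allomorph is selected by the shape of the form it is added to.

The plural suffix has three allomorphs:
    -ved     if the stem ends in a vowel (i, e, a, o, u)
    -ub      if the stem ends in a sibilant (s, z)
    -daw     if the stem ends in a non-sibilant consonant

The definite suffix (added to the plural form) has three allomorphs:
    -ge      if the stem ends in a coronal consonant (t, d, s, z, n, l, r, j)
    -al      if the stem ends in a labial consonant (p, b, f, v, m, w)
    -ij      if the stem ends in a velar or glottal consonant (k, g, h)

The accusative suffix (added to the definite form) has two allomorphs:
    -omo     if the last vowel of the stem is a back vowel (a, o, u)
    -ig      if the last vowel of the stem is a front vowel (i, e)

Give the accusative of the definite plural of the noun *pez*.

pezubalomo

Since the final sound of *pez* is /z/ (a sibilant), it takes -ub, giving *pezub*.
The final consonant of the plural form *pezub* is /b/, which is labial, so the definite suffix is -al, giving *pezubal*.
The last vowel of the definite form *pezubal* is /a/, which is a back vowel, so the accusative suffix is -omo, giving *pezubalomo*.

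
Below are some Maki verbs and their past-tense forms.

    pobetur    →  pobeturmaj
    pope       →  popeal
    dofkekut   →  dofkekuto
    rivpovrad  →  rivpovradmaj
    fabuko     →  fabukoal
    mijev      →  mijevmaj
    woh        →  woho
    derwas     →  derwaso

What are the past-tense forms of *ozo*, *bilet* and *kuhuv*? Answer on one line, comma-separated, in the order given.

ozoal, bileto, kuhuvmaj

The pattern is voicing of the final sound: -o when the stem ends in a voiceless consonant (*dofkekut*, *woh*, *derwas*); -maj when the stem ends in a voiced consonant (*pobetur*, *rivpovrad*, *mijev*); -al when the stem ends in a vowel (*pope*, *fabuko*).
The final sound of *ozo* is /o/, which is a vowel, so the suffix is -al, giving *ozoal*.
Since the final sound of *bilet* is /t/ (a voiceless consonant), it takes -o, giving *bileto*.
The final sound of *kuhuv* is /v/, which is a voiced consonant, so the suffix is -maj, giving *kuhuvmaj*.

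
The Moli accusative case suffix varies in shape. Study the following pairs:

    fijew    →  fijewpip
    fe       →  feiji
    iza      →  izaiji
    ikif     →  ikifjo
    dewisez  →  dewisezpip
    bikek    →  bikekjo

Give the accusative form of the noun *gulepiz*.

gulepizpip

The alternation tracks the final sound of the stem — -jo when the stem ends in a voiceless consonant (*ikif*, *bikek*); -pip when the stem ends in a voiced consonant (*fijew*, *dewisez*); -iji when the stem ends in a vowel (*fe*, *iza*).
*gulepiz* — final sound /z/ (a voiced consonant) → -pip → *gulepizpip*.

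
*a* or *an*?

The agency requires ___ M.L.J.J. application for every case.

an

The indefinite article is chosen by the initial *sound* of the following word, not its spelling.
The initialism *M.L.J.J.* is read letter by letter; the first letter, M, is pronounced /ɛm/, which begins with a vowel sound.
So the article is *an*: The agency requires an M.L.J.J. application for every case.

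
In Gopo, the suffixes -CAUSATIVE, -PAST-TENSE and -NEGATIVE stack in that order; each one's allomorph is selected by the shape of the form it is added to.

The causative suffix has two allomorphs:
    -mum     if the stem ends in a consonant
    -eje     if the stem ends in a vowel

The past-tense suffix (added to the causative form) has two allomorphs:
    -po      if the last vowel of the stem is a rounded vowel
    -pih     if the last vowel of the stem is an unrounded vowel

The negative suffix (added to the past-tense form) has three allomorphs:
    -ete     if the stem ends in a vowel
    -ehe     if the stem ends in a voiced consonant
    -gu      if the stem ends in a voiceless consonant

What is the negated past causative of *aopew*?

*aopew* — final sound /w/ (a consonant) → -mum → *aopewmum*.
The causative form *aopewmum* — last vowel /u/ (a rounded vowel) → -po → *aopewmumpo*.
The past-tense form *aopewmumpo*: final sound = /o/, a vowel → -ete → *aopewmumpoete*.

aopewmumpoete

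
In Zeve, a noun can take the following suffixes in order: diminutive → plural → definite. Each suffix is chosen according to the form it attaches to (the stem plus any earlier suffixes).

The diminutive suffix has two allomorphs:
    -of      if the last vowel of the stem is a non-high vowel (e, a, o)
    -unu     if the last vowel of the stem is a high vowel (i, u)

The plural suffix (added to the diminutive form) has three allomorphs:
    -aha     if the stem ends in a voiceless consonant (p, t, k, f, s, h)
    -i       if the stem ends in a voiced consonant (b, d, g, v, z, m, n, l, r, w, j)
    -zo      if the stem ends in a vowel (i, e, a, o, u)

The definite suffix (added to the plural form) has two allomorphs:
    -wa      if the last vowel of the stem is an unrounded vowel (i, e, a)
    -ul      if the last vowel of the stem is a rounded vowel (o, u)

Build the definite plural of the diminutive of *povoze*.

povozeofahawa

The last vowel of *povoze* is /e/, which is a non-high vowel, so the diminutive suffix is -of, giving *povozeof*.
The final sound of the diminutive form *povozeof* is /f/, which is a voiceless consonant, so the plural suffix is -aha, giving *povozeofaha*.
The plural form *povozeofaha* — last vowel /a/ (an unrounded vowel) → -wa → *povozeofahawa*.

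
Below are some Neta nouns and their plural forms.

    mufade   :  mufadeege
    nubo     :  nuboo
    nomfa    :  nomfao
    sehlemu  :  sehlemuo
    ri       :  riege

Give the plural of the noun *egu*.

eguo

The suffix is conditioned by the last vowel: -ege when the last vowel of the stem is a front vowel (*mufade*, *ri*); -o when the last vowel of the stem is a back vowel (*nubo*, *nomfa*, *sehlemu*).
*egu*: last vowel = /u/, a back vowel → -o → *eguo*.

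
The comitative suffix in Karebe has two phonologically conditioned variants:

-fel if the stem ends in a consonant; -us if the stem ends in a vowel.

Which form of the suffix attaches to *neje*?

-us

*neje*: final sound = /e/, a vowel → -us.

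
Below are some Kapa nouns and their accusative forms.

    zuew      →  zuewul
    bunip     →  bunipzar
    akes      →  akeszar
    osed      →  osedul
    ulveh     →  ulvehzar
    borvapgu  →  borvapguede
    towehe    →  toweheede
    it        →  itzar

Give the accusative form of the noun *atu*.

The suffix is conditioned by the final sound: -zar when the stem ends in a voiceless consonant (*bunip*, *akes*, *ulveh*, *it*); -ul when the stem ends in a voiced consonant (*zuew*, *osed*); -ede when the stem ends in a vowel (*borvapgu*, *towehe*).
The final sound of *atu* is /u/, which is a vowel, so the suffix is -ede, giving *atuede*.

atuede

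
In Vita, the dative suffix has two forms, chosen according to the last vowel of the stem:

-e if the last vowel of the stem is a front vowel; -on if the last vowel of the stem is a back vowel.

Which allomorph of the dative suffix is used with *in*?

*in* — last vowel /i/ (a front vowel) → -e.

-e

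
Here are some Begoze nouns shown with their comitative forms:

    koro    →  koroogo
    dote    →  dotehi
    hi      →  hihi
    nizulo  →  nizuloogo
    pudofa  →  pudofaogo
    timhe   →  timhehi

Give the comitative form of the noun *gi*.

gihi

Looking at the last vowel of each stem: -hi when the last vowel of the stem is a front vowel (*dote*, *hi*, *timhe*); -ogo when the last vowel of the stem is a back vowel (*koro*, *nizulo*, *pudofa*).
*gi*: last vowel = /i/, a front vowel → -hi → *gihi*.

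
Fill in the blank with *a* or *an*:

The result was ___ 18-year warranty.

The indefinite article is chosen by the initial *sound* of the following word, not its spelling.
The number *18* is spoken "eighteen", beginning with /ˌeɪˈtiːn/ — a vowel sound.
So the article is *an*: The result was an 18-year warranty.

an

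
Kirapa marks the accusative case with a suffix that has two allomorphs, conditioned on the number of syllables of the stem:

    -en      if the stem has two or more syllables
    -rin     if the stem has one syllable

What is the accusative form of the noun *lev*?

levrin

*lev* (one syllable) → -rin → *levrin*.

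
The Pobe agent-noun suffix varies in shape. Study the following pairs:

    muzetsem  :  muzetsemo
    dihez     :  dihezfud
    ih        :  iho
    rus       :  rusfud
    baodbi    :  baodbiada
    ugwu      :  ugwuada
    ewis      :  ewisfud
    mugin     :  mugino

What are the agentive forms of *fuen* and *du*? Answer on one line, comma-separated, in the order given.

fueno, duada

Looking at the final sound of each stem: -fud when the stem ends in a sibilant (*dihez*, *rus*, *ewis*); -o when the stem ends in a non-sibilant consonant (*muzetsem*, *ih*, *mugin*); -ada when the stem ends in a vowel (*baodbi*, *ugwu*).
The final sound of *fuen* is /n/, which is a non-sibilant consonant, so the suffix is -o, giving *fueno*.
Since the final sound of *du* is /u/ (a vowel), it takes -ada, giving *duada*.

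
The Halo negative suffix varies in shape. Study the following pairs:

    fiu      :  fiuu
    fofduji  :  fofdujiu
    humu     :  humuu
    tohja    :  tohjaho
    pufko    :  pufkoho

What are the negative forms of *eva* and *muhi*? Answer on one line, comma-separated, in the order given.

evaho, muhiu

The suffix is conditioned by the last vowel: -u when the last vowel of the stem is a high vowel (*fiu*, *fofduji*, *humu*); -ho when the last vowel of the stem is a non-high vowel (*tohja*, *pufko*).
Since the last vowel of *eva* is /a/ (a non-high vowel), it takes -ho, giving *evaho*.
*muhi*: last vowel = /i/, a high vowel → -u → *muhiu*.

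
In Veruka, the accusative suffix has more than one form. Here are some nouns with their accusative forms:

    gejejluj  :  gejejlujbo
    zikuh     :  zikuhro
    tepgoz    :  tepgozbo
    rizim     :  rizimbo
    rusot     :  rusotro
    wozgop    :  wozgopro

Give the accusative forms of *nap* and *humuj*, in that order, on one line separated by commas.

napro, humujbo

The suffix is conditioned by the final consonant: -ro when the stem ends in a voiceless consonant (*zikuh*, *rusot*, *wozgop*); -bo when the stem ends in a voiced consonant (*gejejluj*, *tepgoz*, *rizim*).
*nap* — final consonant /p/ (voiceless) → -ro → *napro*.
*humuj* — final consonant /j/ (voiced) → -bo → *humujbo*.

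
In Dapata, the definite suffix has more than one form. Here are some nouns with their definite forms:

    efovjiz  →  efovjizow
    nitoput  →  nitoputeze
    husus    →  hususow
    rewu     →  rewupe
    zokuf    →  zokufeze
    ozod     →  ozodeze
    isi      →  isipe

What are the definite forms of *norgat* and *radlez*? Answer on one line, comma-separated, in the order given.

norgateze, radlezow

Looking at the final sound of each stem: -ow when the stem ends in a sibilant (*efovjiz*, *husus*); -eze when the stem ends in a non-sibilant consonant (*nitoput*, *zokuf*, *ozod*); -pe when the stem ends in a vowel (*rewu*, *isi*).
*norgat* — final sound /t/ (a non-sibilant consonant) → -eze → *norgateze*.
The final sound of *radlez* is /z/, which is a sibilant, so the suffix is -ow, giving *radlezow*.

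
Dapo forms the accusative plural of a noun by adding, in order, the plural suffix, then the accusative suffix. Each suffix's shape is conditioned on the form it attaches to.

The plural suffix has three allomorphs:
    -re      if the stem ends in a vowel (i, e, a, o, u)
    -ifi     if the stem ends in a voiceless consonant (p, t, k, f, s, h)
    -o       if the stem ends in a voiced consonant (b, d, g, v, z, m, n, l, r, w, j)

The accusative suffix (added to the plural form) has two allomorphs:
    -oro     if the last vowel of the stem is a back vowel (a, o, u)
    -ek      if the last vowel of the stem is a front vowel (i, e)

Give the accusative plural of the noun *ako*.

*ako*: final sound = /o/, a vowel → -re → *akore*.
Since the last vowel of the plural form *akore* is /e/ (a front vowel), it takes -ek, giving *akoreek*.

akoreek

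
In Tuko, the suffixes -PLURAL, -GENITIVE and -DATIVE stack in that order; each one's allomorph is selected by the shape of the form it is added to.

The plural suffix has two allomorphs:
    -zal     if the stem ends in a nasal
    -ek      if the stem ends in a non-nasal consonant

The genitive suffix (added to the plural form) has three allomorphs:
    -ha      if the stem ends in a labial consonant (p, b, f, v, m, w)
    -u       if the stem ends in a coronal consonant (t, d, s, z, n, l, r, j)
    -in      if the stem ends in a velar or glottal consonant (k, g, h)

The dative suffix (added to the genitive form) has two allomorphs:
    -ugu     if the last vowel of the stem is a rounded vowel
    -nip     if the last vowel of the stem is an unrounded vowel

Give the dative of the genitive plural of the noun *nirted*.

nirtedekinnip

Since the final consonant of *nirted* is /d/ (non-nasal), it takes -ek, giving *nirtedek*.
The plural form *nirtedek*: final consonant = /k/, velar/glottal → -in → *nirtedekin*.
The genitive form *nirtedekin*: last vowel = /i/, an unrounded vowel → -nip → *nirtedekinnip*.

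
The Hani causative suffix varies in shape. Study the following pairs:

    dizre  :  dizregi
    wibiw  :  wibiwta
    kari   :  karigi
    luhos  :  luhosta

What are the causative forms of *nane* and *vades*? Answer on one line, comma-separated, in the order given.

nanegi, vadesta

The suffix is conditioned by the final sound: -ta when the stem ends in a consonant (*wibiw*, *luhos*); -gi when the stem ends in a vowel (*dizre*, *kari*).
The final sound of *nane* is /e/, which is a vowel, so the suffix is -gi, giving *nanegi*.
The final sound of *vades* is /s/, which is a consonant, so the suffix is -ta, giving *vadesta*.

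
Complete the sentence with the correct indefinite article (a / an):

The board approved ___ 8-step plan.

The indefinite article is chosen by the initial *sound* of the following word, not its spelling.
The number *8* is spoken "eight", beginning with /eɪt/ — a vowel sound.
So the article is *an*: The board approved an 8-step plan.

an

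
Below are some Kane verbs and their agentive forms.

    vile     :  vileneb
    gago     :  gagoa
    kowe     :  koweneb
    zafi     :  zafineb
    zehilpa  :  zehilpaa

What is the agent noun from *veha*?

The pattern is front/back vowel harmony: -neb when the last vowel of the stem is a front vowel (*vile*, *kowe*, *zafi*); -a when the last vowel of the stem is a back vowel (*gago*, *zehilpa*).
*veha*: last vowel = /a/, a back vowel → -a → *vehaa*.

vehaa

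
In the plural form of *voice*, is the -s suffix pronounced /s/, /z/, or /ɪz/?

/ɪz/

The stem *voice* ends in a sibilant (/s, z, ʃ, ʒ, tʃ, dʒ/).
The plural suffix surfaces as /ɪz/ after sibilants, /s/ after other voiceless consonants, and /z/ after other voiced sounds.
So the plural -s on *voice* is pronounced /ɪz/.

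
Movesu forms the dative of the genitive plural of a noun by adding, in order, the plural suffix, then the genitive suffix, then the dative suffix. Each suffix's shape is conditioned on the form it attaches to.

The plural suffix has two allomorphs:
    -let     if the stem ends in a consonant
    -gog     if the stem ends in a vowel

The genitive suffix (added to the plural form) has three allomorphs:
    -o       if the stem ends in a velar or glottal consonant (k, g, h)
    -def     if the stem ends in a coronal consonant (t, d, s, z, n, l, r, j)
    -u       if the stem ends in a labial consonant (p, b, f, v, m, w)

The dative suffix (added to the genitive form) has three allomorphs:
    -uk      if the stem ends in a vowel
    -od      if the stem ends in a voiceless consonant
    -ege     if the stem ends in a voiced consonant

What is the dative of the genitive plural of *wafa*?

The final sound of *wafa* is /a/, which is a vowel, so the plural suffix is -gog, giving *wafagog*.
The final consonant of the plural form *wafagog* is /g/, which is velar/glottal, so the genitive suffix is -o, giving *wafagogo*.
The final sound of the genitive form *wafagogo* is /o/, which is a vowel, so the dative suffix is -uk, giving *wafagogouk*.

wafagogouk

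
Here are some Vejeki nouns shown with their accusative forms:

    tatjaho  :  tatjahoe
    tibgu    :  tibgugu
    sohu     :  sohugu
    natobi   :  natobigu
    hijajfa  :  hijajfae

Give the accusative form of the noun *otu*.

The pattern is height harmony: -gu when the last vowel of the stem is a high vowel (*tibgu*, *sohu*, *natobi*); -e when the last vowel of the stem is a non-high vowel (*tatjaho*, *hijajfa*).
The last vowel of *otu* is /u/, which is a high vowel, so the suffix is -gu, giving *otugu*.

otugu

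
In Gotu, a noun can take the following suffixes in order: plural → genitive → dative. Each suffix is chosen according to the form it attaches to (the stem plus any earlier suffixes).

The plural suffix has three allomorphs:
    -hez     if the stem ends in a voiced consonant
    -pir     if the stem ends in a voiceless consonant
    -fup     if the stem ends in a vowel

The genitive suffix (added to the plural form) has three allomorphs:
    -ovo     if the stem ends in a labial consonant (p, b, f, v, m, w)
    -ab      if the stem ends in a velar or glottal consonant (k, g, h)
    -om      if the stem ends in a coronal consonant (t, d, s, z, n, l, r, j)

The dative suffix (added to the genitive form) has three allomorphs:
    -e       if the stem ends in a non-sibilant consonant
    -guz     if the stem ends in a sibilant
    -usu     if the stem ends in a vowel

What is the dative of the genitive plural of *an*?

anhezome

Since the final sound of *an* is /n/ (a voiced consonant), it takes -hez, giving *anhez*.
The final consonant of the plural form *anhez* is /z/, which is coronal, so the genitive suffix is -om, giving *anhezom*.
Since the final sound of the genitive form *anhezom* is /m/ (a non-sibilant consonant), it takes -e, giving *anhezome*.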